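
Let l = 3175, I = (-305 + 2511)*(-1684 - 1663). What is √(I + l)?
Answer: I*√7380307 ≈ 2716.7*I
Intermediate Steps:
I = -7383482 (I = 2206*(-3347) = -7383482)
√(I + l) = √(-7383482 + 3175) = √(-7380307) = I*√7380307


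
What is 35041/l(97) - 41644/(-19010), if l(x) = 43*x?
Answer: 419913267/39645355 ≈ 10.592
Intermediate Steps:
35041/l(97) - 41644/(-19010) = 35041/((43*97)) - 41644/(-19010) = 35041/4171 - 41644*(-1/19010) = 35041*(1/4171) + 20822/9505 = 35041/4171 + 20822/9505 = 419913267/39645355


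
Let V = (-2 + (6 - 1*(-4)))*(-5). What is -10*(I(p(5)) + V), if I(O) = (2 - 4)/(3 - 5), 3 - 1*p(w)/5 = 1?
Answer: 390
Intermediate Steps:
p(w) = 10 (p(w) = 15 - 5*1 = 15 - 5 = 10)
I(O) = 1 (I(O) = -2/(-2) = -2*(-½) = 1)
V = -40 (V = (-2 + (6 + 4))*(-5) = (-2 + 10)*(-5) = 8*(-5) = -40)
-10*(I(p(5)) + V) = -10*(1 - 40) = -10*(-39) = 390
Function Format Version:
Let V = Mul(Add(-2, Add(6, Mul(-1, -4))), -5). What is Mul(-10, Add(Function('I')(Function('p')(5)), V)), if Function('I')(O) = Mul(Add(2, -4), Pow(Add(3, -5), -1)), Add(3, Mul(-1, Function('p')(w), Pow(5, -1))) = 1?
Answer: 390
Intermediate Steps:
Function('p')(w) = 10 (Function('p')(w) = Add(15, Mul(-5, 1)) = Add(15, -5) = 10)
Function('I')(O) = 1 (Function('I')(O) = Mul(-2, Pow(-2, -1)) = Mul(-2, Rational(-1, 2)) = 1)
V = -40 (V = Mul(Add(-2, Add(6, 4)), -5) = Mul(Add(-2, 10), -5) = Mul(8, -5) = -40)
Mul(-10, Add(Function('I')(Function('p')(5)), V)) = Mul(-10, Add(1, -40)) = Mul(-10, -39) = 390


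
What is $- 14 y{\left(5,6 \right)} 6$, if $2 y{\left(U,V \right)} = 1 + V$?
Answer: $-294$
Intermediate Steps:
$y{\left(U,V \right)} = \frac{1}{2} + \frac{V}{2}$ ($y{\left(U,V \right)} = \frac{1 + V}{2} = \frac{1}{2} + \frac{V}{2}$)
$- 14 y{\left(5,6 \right)} 6 = - 14 \left(\frac{1}{2} + \frac{1}{2} \cdot 6\right) 6 = - 14 \left(\frac{1}{2} + 3\right) 6 = \left(-14\right) \frac{7}{2} \cdot 6 = \left(-49\right) 6 = -294$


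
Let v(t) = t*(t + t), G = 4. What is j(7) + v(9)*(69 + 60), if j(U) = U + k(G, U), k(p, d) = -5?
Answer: 20900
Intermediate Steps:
v(t) = 2*t² (v(t) = t*(2*t) = 2*t²)
j(U) = -5 + U (j(U) = U - 5 = -5 + U)
j(7) + v(9)*(69 + 60) = (-5 + 7) + (2*9²)*(69 + 60) = 2 + (2*81)*129 = 2 + 162*129 = 2 + 20898 = 20900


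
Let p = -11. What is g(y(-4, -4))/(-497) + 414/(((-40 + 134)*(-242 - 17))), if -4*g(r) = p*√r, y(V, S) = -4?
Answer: -207/12173 - 11*I/994 ≈ -0.017005 - 0.011066*I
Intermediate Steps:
g(r) = 11*√r/4 (g(r) = -(-11)*√r/4 = 11*√r/4)
g(y(-4, -4))/(-497) + 414/(((-40 + 134)*(-242 - 17))) = (11*√(-4)/4)/(-497) + 414/(((-40 + 134)*(-242 - 17))) = (11*(2*I)/4)*(-1/497) + 414/((94*(-259))) = (11*I/2)*(-1/497) + 414/(-24346) = -11*I/994 + 414*(-1/24346) = -11*I/994 - 207/12173 = -207/12173 - 11*I/994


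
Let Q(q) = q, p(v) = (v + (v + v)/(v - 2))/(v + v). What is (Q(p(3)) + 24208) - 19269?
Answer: 9881/2 ≈ 4940.5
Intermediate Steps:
p(v) = (v + 2*v/(-2 + v))/(2*v) (p(v) = (v + (2*v)/(-2 + v))/((2*v)) = (v + 2*v/(-2 + v))*(1/(2*v)) = (v + 2*v/(-2 + v))/(2*v))
(Q(p(3)) + 24208) - 19269 = ((½)*3/(-2 + 3) + 24208) - 19269 = ((½)*3/1 + 24208) - 19269 = ((½)*3*1 + 24208) - 19269 = (3/2 + 24208) - 19269 = 48419/2 - 19269 = 9881/2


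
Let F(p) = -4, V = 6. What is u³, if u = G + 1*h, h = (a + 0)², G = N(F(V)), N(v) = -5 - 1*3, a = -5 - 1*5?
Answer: 778688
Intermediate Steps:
a = -10 (a = -5 - 5 = -10)
N(v) = -8 (N(v) = -5 - 3 = -8)
G = -8
h = 100 (h = (-10 + 0)² = (-10)² = 100)
u = 92 (u = -8 + 1*100 = -8 + 100 = 92)
u³ = 92³ = 778688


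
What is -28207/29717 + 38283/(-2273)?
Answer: -1201770422/67546741 ≈ -17.792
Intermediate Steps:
-28207/29717 + 38283/(-2273) = -28207*1/29717 + 38283*(-1/2273) = -28207/29717 - 38283/2273 = -1201770422/67546741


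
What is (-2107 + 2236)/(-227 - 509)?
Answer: -129/736 ≈ -0.17527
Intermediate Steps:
(-2107 + 2236)/(-227 - 509) = 129/(-736) = 129*(-1/736) = -129/736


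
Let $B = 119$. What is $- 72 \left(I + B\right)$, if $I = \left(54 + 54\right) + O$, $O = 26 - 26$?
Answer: $-16344$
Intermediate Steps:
$O = 0$ ($O = 26 - 26 = 0$)
$I = 108$ ($I = \left(54 + 54\right) + 0 = 108 + 0 = 108$)
$- 72 \left(I + B\right) = - 72 \left(108 + 119\right) = \left(-72\right) 227 = -16344$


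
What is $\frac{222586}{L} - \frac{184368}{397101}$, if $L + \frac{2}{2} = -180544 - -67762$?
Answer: $- \frac{36394233110}{14928747361} \approx -2.4379$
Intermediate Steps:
$L = -112783$ ($L = -1 - 112782 = -112783$)
$\frac{222586}{L} - \frac{184368}{397101} = \frac{222586}{-112783} - \frac{184368}{397101} = 222586 \left(- \frac{1}{112783}\right) - \frac{61456}{132367} = - \frac{222586}{112783} - \frac{61456}{132367} = - \frac{36394233110}{14928747361}$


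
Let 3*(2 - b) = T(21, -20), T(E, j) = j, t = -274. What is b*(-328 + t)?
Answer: -15652/3 ≈ -5217.3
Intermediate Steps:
b = 26/3 (b = 2 - ⅓*(-20) = 2 + 20/3 = 26/3 ≈ 8.6667)
b*(-328 + t) = 26*(-328 - 274)/3 = (26/3)*(-602) = -15652/3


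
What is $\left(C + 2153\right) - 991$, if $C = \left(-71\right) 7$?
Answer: $665$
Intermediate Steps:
$C = -497$
$\left(C + 2153\right) - 991 = \left(-497 + 2153\right) - 991 = 1656 - 991 = 665$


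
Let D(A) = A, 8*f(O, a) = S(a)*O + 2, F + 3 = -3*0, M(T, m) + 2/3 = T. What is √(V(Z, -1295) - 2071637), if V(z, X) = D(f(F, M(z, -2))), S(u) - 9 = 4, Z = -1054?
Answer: I*√33146266/4 ≈ 1439.3*I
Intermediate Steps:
M(T, m) = -⅔ + T
S(u) = 13 (S(u) = 9 + 4 = 13)
F = -3 (F = -3 - 3*0 = -3 + 0 = -3)
f(O, a) = ¼ + 13*O/8 (f(O, a) = (13*O + 2)/8 = (2 + 13*O)/8 = ¼ + 13*O/8)
V(z, X) = -37/8 (V(z, X) = ¼ + (13/8)*(-3) = ¼ - 39/8 = -37/8)
√(V(Z, -1295) - 2071637) = √(-37/8 - 2071637) = √(-16573133/8) = I*√33146266/4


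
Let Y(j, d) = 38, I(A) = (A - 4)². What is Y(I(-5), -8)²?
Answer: 1444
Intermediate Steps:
I(A) = (-4 + A)²
Y(I(-5), -8)² = 38² = 1444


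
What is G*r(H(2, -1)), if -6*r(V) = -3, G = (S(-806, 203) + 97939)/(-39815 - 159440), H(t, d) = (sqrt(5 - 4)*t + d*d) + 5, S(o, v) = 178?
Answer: -98117/398510 ≈ -0.24621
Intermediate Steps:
H(t, d) = 5 + t + d**2 (H(t, d) = (sqrt(1)*t + d**2) + 5 = (1*t + d**2) + 5 = (t + d**2) + 5 = 5 + t + d**2)
G = -98117/199255 (G = (178 + 97939)/(-39815 - 159440) = 98117/(-199255) = 98117*(-1/199255) = -98117/199255 ≈ -0.49242)
r(V) = 1/2 (r(V) = -1/6*(-3) = 1/2)
G*r(H(2, -1)) = -98117/199255*1/2 = -98117/398510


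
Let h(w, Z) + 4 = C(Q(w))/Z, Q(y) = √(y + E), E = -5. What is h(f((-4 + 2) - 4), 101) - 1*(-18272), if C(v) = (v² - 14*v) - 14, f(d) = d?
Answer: 1845043/101 - 14*I*√11/101 ≈ 18268.0 - 0.45973*I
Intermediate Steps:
Q(y) = √(-5 + y) (Q(y) = √(y - 5) = √(-5 + y))
C(v) = -14 + v² - 14*v
h(w, Z) = -4 + (-19 + w - 14*√(-5 + w))/Z (h(w, Z) = -4 + (-14 + (√(-5 + w))² - 14*√(-5 + w))/Z = -4 + (-14 + (-5 + w) - 14*√(-5 + w))/Z = -4 + (-19 + w - 14*√(-5 + w))/Z)
h(f((-4 + 2) - 4), 101) - 1*(-18272) = (-19 + ((-4 + 2) - 4) - 14*√(-5 + ((-4 + 2) - 4)) - 4*101)/101 - 1*(-18272) = (-19 + (-2 - 4) - 14*√(-5 + (-2 - 4)) - 404)/101 + 18272 = (-19 - 6 - 14*√(-5 - 6) - 404)/101 + 18272 = (-19 - 6 - 14*I*√11 - 404)/101 + 18272 = (-429 - 14*I*√11)/101 + 18272 = (-429/101 - 14*I*√11/101) + 18272 = 1845043/101 - 14*I*√11/101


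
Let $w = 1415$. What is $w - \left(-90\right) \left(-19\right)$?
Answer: $-295$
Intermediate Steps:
$w - \left(-90\right) \left(-19\right) = 1415 - \left(-90\right) \left(-19\right) = 1415 - 1710 = -295$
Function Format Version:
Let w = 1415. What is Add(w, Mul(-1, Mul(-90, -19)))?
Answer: -295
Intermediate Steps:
Add(w, Mul(-1, Mul(-90, -19))) = Add(1415, Mul(-1, Mul(-90, -19))) = Add(1415, Mul(-1, 1710)) = Add(1415, -1710) = -295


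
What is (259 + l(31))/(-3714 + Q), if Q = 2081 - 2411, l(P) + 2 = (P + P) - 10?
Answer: -103/1348 ≈ -0.076409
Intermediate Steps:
l(P) = -12 + 2*P (l(P) = -2 + ((P + P) - 10) = -2 + (2*P - 10) = -2 + (-10 + 2*P) = -12 + 2*P)
Q = -330
(259 + l(31))/(-3714 + Q) = (259 + (-12 + 2*31))/(-3714 - 330) = (259 + (-12 + 62))/(-4044) = (259 + 50)*(-1/4044) = 309*(-1/4044) = -103/1348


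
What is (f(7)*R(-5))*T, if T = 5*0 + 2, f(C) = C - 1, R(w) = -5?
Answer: -60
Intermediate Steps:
f(C) = -1 + C
T = 2 (T = 0 + 2 = 2)
(f(7)*R(-5))*T = ((-1 + 7)*(-5))*2 = (6*(-5))*2 = -30*2 = -60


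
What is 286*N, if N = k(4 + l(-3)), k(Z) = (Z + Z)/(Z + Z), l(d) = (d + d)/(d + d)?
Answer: 286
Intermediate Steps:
l(d) = 1 (l(d) = (2*d)/((2*d)) = (2*d)*(1/(2*d)) = 1)
k(Z) = 1 (k(Z) = (2*Z)/((2*Z)) = (2*Z)*(1/(2*Z)) = 1)
N = 1
286*N = 286*1 = 286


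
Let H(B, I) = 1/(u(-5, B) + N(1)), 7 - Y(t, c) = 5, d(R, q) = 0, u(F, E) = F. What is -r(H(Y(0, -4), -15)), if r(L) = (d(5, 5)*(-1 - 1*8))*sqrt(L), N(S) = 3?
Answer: 0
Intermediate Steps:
Y(t, c) = 2 (Y(t, c) = 7 - 1*5 = 7 - 5 = 2)
H(B, I) = -1/2 (H(B, I) = 1/(-5 + 3) = 1/(-2) = -1/2)
r(L) = 0 (r(L) = (0*(-1 - 1*8))*sqrt(L) = (0*(-1 - 8))*sqrt(L) = (0*(-9))*sqrt(L) = 0*sqrt(L) = 0)
-r(H(Y(0, -4), -15)) = -1*0 = 0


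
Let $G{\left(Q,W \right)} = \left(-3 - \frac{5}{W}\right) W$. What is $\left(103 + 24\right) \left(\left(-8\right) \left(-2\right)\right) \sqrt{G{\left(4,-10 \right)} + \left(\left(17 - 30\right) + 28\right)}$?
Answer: $4064 \sqrt{10} \approx 12852.0$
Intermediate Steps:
$G{\left(Q,W \right)} = W \left(-3 - \frac{5}{W}\right)$
$\left(103 + 24\right) \left(\left(-8\right) \left(-2\right)\right) \sqrt{G{\left(4,-10 \right)} + \left(\left(17 - 30\right) + 28\right)} = \left(103 + 24\right) \left(\left(-8\right) \left(-2\right)\right) \sqrt{\left(-5 - -30\right) + \left(\left(17 - 30\right) + 28\right)} = 127 \cdot 16 \sqrt{\left(-5 + 30\right) + \left(-13 + 28\right)} = 2032 \sqrt{25 + 15} = 2032 \sqrt{40} = 2032 \cdot 2 \sqrt{10} = 4064 \sqrt{10}$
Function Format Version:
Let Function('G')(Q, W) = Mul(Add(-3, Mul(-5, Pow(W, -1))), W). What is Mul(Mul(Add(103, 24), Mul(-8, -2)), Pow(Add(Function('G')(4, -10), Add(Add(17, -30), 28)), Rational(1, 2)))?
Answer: Mul(4064, Pow(10, Rational(1, 2))) ≈ 12852.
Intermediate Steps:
Function('G')(Q, W) = Mul(W, Add(-3, Mul(-5, Pow(W, -1))))
Mul(Mul(Add(103, 24), Mul(-8, -2)), Pow(Add(Function('G')(4, -10), Add(Add(17, -30), 28)), Rational(1, 2))) = Mul(Mul(Add(103, 24), Mul(-8, -2)), Pow(Add(Add(-5, Mul(-3, -10)), Add(Add(17, -30), 28)), Rational(1, 2))) = Mul(Mul(127, 16), Pow(Add(Add(-5, 30), Add(-13, 28)), Rational(1, 2))) = Mul(2032, Pow(Add(25, 15), Rational(1, 2))) = Mul(2032, Pow(40, Rational(1, 2))) = Mul(2032, Mul(2, Pow(10, Rational(1, 2)))) = Mul(4064, Pow(10, Rational(1, 2)))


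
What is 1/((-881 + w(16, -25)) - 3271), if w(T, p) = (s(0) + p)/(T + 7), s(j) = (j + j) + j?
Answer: -23/95521 ≈ -0.00024078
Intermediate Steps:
s(j) = 3*j (s(j) = 2*j + j = 3*j)
w(T, p) = p/(7 + T) (w(T, p) = (3*0 + p)/(T + 7) = (0 + p)/(7 + T) = p/(7 + T))
1/((-881 + w(16, -25)) - 3271) = 1/((-881 - 25/(7 + 16)) - 3271) = 1/((-881 - 25/23) - 3271) = 1/(-20288/23 - 3271) = 1/(-95521/23) = -23/95521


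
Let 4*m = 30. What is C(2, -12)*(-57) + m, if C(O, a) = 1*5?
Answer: -555/2 ≈ -277.50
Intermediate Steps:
C(O, a) = 5
m = 15/2 (m = (¼)*30 = 15/2 ≈ 7.5000)
C(2, -12)*(-57) + m = 5*(-57) + 15/2 = -285 + 15/2 = -555/2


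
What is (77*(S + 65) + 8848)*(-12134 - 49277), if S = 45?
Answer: -1063515698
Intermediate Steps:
(77*(S + 65) + 8848)*(-12134 - 49277) = (77*(45 + 65) + 8848)*(-12134 - 49277) = (77*110 + 8848)*(-61411) = (8470 + 8848)*(-61411) = 17318*(-61411) = -1063515698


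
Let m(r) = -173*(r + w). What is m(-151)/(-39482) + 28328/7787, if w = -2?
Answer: 912331993/307446334 ≈ 2.9675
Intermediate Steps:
m(r) = 346 - 173*r (m(r) = -173*(r - 2) = -173*(-2 + r) = 346 - 173*r)
m(-151)/(-39482) + 28328/7787 = (346 - 173*(-151))/(-39482) + 28328/7787 = (346 + 26123)*(-1/39482) + 28328*(1/7787) = 26469*(-1/39482) + 28328/7787 = -26469/39482 + 28328/7787 = 912331993/307446334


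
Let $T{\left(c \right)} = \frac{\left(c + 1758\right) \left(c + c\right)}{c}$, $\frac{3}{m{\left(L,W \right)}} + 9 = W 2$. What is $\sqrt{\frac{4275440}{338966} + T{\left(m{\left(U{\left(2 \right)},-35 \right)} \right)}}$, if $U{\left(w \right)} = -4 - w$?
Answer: $\frac{\sqrt{632559194320488058}}{13389157} \approx 59.401$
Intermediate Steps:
$m{\left(L,W \right)} = \frac{3}{-9 + 2 W}$ ($m{\left(L,W \right)} = \frac{3}{-9 + W 2} = \frac{3}{-9 + 2 W}$)
$T{\left(c \right)} = 3516 + 2 c$ ($T{\left(c \right)} = \frac{\left(1758 + c\right) 2 c}{c} = \frac{2 c \left(1758 + c\right)}{c} = 3516 + 2 c$)
$\sqrt{\frac{4275440}{338966} + T{\left(m{\left(U{\left(2 \right)},-35 \right)} \right)}} = \sqrt{\frac{4275440}{338966} + \left(3516 + 2 \frac{3}{-9 + 2 \left(-35\right)}\right)} = \sqrt{4275440 \cdot \frac{1}{338966} + \left(3516 + 2 \frac{3}{-9 - 70}\right)} = \sqrt{\frac{2137720}{169483} + \left(3516 + 2 \frac{3}{-79}\right)} = \sqrt{\frac{2137720}{169483} + \left(3516 + 2 \cdot 3 \left(- \frac{1}{79}\right)\right)} = \sqrt{\frac{2137720}{169483} + \left(3516 + 2 \left(- \frac{3}{79}\right)\right)} = \sqrt{\frac{2137720}{169483} + \left(3516 - \frac{6}{79}\right)} = \sqrt{\frac{2137720}{169483} + \frac{277758}{79}} = \sqrt{\frac{47244138994}{13389157}} = \frac{\sqrt{632559194320488058}}{13389157}$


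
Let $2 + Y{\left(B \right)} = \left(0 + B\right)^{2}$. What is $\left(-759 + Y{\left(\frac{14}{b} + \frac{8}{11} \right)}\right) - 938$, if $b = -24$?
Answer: $- \frac{29603015}{17424} \approx -1699.0$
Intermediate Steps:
$Y{\left(B \right)} = -2 + B^{2}$ ($Y{\left(B \right)} = -2 + \left(0 + B\right)^{2} = -2 + B^{2}$)
$\left(-759 + Y{\left(\frac{14}{b} + \frac{8}{11} \right)}\right) - 938 = \left(-759 - \left(2 - \left(\frac{14}{-24} + \frac{8}{11}\right)^{2}\right)\right) - 938 = \left(-759 - \left(2 - \left(14 \left(- \frac{1}{24}\right) + 8 \cdot \frac{1}{11}\right)^{2}\right)\right) - 938 = \left(-759 - \left(2 - \left(- \frac{7}{12} + \frac{8}{11}\right)^{2}\right)\right) - 938 = \left(-759 - \left(2 - \left(\frac{19}{132}\right)^{2}\right)\right) - 938 = \left(-759 + \left(-2 + \frac{361}{17424}\right)\right) - 938 = \left(-759 - \frac{34487}{17424}\right) - 938 = - \frac{13259303}{17424} - 938 = - \frac{29603015}{17424}$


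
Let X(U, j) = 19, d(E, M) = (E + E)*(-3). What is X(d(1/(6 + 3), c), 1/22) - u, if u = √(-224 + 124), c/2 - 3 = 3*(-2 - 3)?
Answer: 19 - 10*I ≈ 19.0 - 10.0*I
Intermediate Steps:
c = -24 (c = 6 + 2*(3*(-2 - 3)) = 6 + 2*(3*(-5)) = 6 + 2*(-15) = 6 - 30 = -24)
d(E, M) = -6*E (d(E, M) = (2*E)*(-3) = -6*E)
u = 10*I (u = √(-100) = 10*I ≈ 10.0*I)
X(d(1/(6 + 3), c), 1/22) - u = 19 - 10*I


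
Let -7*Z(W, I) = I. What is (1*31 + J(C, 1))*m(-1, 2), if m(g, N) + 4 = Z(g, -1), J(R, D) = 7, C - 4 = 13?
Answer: -1026/7 ≈ -146.57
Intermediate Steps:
C = 17 (C = 4 + 13 = 17)
Z(W, I) = -I/7
m(g, N) = -27/7 (m(g, N) = -4 - ⅐*(-1) = -4 + ⅐ = -27/7)
(1*31 + J(C, 1))*m(-1, 2) = (1*31 + 7)*(-27/7) = (31 + 7)*(-27/7) = 38*(-27/7) = -1026/7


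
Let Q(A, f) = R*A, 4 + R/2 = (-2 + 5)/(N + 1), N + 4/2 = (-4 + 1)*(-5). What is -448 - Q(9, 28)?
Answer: -2659/7 ≈ -379.86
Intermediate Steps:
N = 13 (N = -2 + (-4 + 1)*(-5) = -2 - 3*(-5) = -2 + 15 = 13)
R = -53/7 (R = -8 + 2*((-2 + 5)/(13 + 1)) = -8 + 2*(3/14) = -8 + 3/7 = -53/7 ≈ -7.5714)
Q(A, f) = -53*A/7
-448 - Q(9, 28) = -448 - (-53)*9/7 = -448 - 1*(-477/7) = -448 + 477/7 = -2659/7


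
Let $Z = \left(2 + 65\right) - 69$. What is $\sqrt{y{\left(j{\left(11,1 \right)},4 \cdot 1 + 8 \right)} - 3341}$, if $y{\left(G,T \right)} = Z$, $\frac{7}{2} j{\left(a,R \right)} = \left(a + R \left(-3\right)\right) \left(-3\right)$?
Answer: $i \sqrt{3343} \approx 57.819 i$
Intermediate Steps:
$Z = -2$ ($Z = 67 - 69 = -2$)
$j{\left(a,R \right)} = - \frac{6 a}{7} + \frac{18 R}{7}$ ($j{\left(a,R \right)} = \frac{2 \left(a + R \left(-3\right)\right) \left(-3\right)}{7} = \frac{2 \left(a - 3 R\right) \left(-3\right)}{7} = \frac{2 \left(- 3 a + 9 R\right)}{7} = - \frac{6 a}{7} + \frac{18 R}{7}$)
$y{\left(G,T \right)} = -2$
$\sqrt{y{\left(j{\left(11,1 \right)},4 \cdot 1 + 8 \right)} - 3341} = \sqrt{-2 - 3341} = \sqrt{-3343} = i \sqrt{3343}$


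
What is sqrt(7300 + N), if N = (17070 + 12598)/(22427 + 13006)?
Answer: 2*sqrt(254616191554)/11811 ≈ 85.445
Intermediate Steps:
N = 29668/35433 ≈ 0.83730
sqrt(7300 + N) = sqrt(7300 + 29668/35433) = sqrt(258690568/35433) = 2*sqrt(254616191554)/11811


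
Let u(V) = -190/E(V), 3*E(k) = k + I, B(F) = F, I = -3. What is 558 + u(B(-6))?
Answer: 1864/3 ≈ 621.33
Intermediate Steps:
E(k) = -1 + k/3 (E(k) = (k - 3)/3 = (-3 + k)/3 = -1 + k/3)
u(V) = -190/(-1 + V/3)
558 + u(B(-6)) = 558 - 570/(-3 - 6) = 558 - 570/(-9) = 558 - 570*(-⅑) = 558 + 190/3 = 1864/3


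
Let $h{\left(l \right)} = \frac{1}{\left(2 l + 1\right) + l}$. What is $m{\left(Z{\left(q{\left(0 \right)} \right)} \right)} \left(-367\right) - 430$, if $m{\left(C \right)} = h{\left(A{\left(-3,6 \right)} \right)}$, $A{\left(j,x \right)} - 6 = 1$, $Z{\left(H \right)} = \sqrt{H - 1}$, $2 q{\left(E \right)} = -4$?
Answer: $- \frac{9827}{22} \approx -446.68$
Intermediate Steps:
$q{\left(E \right)} = -2$ ($q{\left(E \right)} = \frac{1}{2} \left(-4\right) = -2$)
$Z{\left(H \right)} = \sqrt{-1 + H}$
$A{\left(j,x \right)} = 7$ ($A{\left(j,x \right)} = 6 + 1 = 7$)
$h{\left(l \right)} = \frac{1}{1 + 3 l}$ ($h{\left(l \right)} = \frac{1}{\left(1 + 2 l\right) + l} = \frac{1}{1 + 3 l}$)
$m{\left(C \right)} = \frac{1}{22}$ ($m{\left(C \right)} = \frac{1}{1 + 3 \cdot 7} = \frac{1}{1 + 21} = \frac{1}{22}$)
$m{\left(Z{\left(q{\left(0 \right)} \right)} \right)} \left(-367\right) - 430 = \frac{1}{22} \left(-367\right) - 430 = - \frac{367}{22} - 430 = - \frac{9827}{22}$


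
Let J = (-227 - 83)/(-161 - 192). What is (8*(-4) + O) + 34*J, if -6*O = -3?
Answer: -1159/706 ≈ -1.6416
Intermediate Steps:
O = ½ (O = -⅙*(-3) = ½ ≈ 0.50000)
J = 310/353 (J = -310/(-353) = -310*(-1/353) = 310/353 ≈ 0.87819)
(8*(-4) + O) + 34*J = (8*(-4) + ½) + 34*(310/353) = (-32 + ½) + 10540/353 = -63/2 + 10540/353 = -1159/706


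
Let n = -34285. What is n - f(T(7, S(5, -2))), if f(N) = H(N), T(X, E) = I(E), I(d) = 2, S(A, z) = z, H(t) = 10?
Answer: -34295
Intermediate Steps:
T(X, E) = 2
f(N) = 10
n - f(T(7, S(5, -2))) = -34285 - 1*10 = -34285 - 10 = -34295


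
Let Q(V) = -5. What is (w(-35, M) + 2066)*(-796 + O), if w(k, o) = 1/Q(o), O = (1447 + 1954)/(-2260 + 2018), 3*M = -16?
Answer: -184074987/110 ≈ -1.6734e+6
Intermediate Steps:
M = -16/3 (M = (⅓)*(-16) = -16/3 ≈ -5.3333)
O = -3401/242 (O = 3401/(-242) = 3401*(-1/242) = -3401/242 ≈ -14.054)
w(k, o) = -⅕ (w(k, o) = 1/(-5) = -⅕)
(w(-35, M) + 2066)*(-796 + O) = (-⅕ + 2066)*(-796 - 3401/242) = (10329/5)*(-196033/242) = -184074987/110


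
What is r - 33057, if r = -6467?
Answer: -39524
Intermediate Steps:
r - 33057 = -6467 - 33057 = -39524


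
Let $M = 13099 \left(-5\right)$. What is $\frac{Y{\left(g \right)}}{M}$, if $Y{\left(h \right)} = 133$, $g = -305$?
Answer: $- \frac{133}{65495} \approx -0.0020307$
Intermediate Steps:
$M = -65495$
$\frac{Y{\left(g \right)}}{M} = \frac{133}{-65495} = 133 \left(- \frac{1}{65495}\right) = - \frac{133}{65495}$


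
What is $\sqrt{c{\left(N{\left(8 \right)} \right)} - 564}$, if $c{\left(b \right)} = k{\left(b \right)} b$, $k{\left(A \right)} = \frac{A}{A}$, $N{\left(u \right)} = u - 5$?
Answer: $i \sqrt{561} \approx 23.685 i$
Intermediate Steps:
$N{\left(u \right)} = -5 + u$
$k{\left(A \right)} = 1$
$c{\left(b \right)} = b$ ($c{\left(b \right)} = 1 b = b$)
$\sqrt{c{\left(N{\left(8 \right)} \right)} - 564} = \sqrt{\left(-5 + 8\right) - 564} = \sqrt{3 - 564} = \sqrt{-561} = i \sqrt{561}$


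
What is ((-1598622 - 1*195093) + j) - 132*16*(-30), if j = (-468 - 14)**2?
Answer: -1498031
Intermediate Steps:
j = 232324 (j = (-482)**2 = 232324)
((-1598622 - 1*195093) + j) - 132*16*(-30) = ((-1598622 - 1*195093) + 232324) - 132*16*(-30) = ((-1598622 - 195093) + 232324) - 2112*(-30) = (-1793715 + 232324) + 63360 = -1561391 + 63360 = -1498031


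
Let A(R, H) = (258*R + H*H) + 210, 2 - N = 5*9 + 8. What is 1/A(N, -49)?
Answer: -1/10547 ≈ -9.4814e-5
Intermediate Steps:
N = -51 (N = 2 - (5*9 + 8) = 2 - (45 + 8) = 2 - 1*53 = 2 - 53 = -51)
A(R, H) = 210 + H² + 258*R (A(R, H) = (258*R + H²) + 210 = (H² + 258*R) + 210 = 210 + H² + 258*R)
1/A(N, -49) = 1/(210 + (-49)² + 258*(-51)) = 1/(210 + 2401 - 13158) = 1/(-10547) = -1/10547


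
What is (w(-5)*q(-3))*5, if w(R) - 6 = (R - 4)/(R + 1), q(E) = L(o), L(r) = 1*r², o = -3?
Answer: 1485/4 ≈ 371.25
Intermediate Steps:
L(r) = r²
q(E) = 9 (q(E) = (-3)² = 9)
w(R) = 6 + (-4 + R)/(1 + R) (w(R) = 6 + (R - 4)/(R + 1) = 6 + (-4 + R)/(1 + R))
(w(-5)*q(-3))*5 = (((2 + 7*(-5))/(1 - 5))*9)*5 = (((2 - 35)/(-4))*9)*5 = (-¼*(-33)*9)*5 = ((33/4)*9)*5 = (297/4)*5 = 1485/4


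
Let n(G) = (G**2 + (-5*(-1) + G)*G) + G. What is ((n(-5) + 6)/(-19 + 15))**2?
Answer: 169/4 ≈ 42.250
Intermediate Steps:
n(G) = G + G**2 + G*(5 + G) (n(G) = (G**2 + (5 + G)*G) + G = (G**2 + G*(5 + G)) + G = G + G**2 + G*(5 + G))
((n(-5) + 6)/(-19 + 15))**2 = ((2*(-5)*(3 - 5) + 6)/(-19 + 15))**2 = ((2*(-5)*(-2) + 6)/(-4))**2 = ((20 + 6)*(-1/4))**2 = (26*(-1/4))**2 = (-13/2)**2 = 169/4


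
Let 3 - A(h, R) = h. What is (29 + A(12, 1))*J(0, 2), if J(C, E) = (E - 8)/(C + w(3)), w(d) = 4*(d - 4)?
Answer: 30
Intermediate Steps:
A(h, R) = 3 - h
w(d) = -16 + 4*d (w(d) = 4*(-4 + d) = -16 + 4*d)
J(C, E) = (-8 + E)/(-4 + C) (J(C, E) = (E - 8)/(C + (-16 + 4*3)) = (-8 + E)/(C + (-16 + 12)) = (-8 + E)/(C - 4) = (-8 + E)/(-4 + C))
(29 + A(12, 1))*J(0, 2) = (29 + (3 - 1*12))*((-8 + 2)/(-4 + 0)) = (29 + (3 - 12))*(-6/(-4)) = (29 - 9)*(-1/4*(-6)) = 20*(3/2) = 30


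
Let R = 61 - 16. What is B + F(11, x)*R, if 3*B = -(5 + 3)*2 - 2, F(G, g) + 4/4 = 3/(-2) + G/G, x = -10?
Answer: -147/2 ≈ -73.500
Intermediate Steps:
F(G, g) = -3/2 (F(G, g) = -1 + (3/(-2) + G/G) = -1 + (3*(-½) + 1) = -1 + (-3/2 + 1) = -1 - ½ = -3/2)
B = -6 (B = (-(5 + 3)*2 - 2)/3 = (-1*8*2 - 2)/3 = (-8*2 - 2)/3 = (-16 - 2)/3 = (⅓)*(-18) = -6)
R = 45
B + F(11, x)*R = -6 - 3/2*45 = -6 - 135/2 = -147/2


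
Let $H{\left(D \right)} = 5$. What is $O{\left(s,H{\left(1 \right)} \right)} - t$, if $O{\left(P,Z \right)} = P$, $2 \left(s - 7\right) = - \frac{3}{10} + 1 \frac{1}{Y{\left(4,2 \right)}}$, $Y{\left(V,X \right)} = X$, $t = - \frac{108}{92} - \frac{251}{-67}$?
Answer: $\frac{69771}{15410} \approx 4.5276$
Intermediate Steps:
$t = \frac{3964}{1541}$ ($t = \left(-108\right) \frac{1}{92} - - \frac{251}{67} = - \frac{27}{23} + \frac{251}{67} = \frac{3964}{1541} \approx 2.5724$)
$s = \frac{71}{10}$ ($s = 7 + \frac{- \frac{3}{10} + 1 \cdot \frac{1}{2}}{2} = 7 + \frac{\left(-3\right) \frac{1}{10} + 1 \cdot \frac{1}{2}}{2} = 7 + \frac{- \frac{3}{10} + \frac{1}{2}}{2} = 7 + \frac{1}{2} \cdot \frac{1}{5} = 7 + \frac{1}{10} = \frac{71}{10} \approx 7.1$)
$O{\left(s,H{\left(1 \right)} \right)} - t = \frac{71}{10} - \frac{3964}{1541} = \frac{69771}{15410}$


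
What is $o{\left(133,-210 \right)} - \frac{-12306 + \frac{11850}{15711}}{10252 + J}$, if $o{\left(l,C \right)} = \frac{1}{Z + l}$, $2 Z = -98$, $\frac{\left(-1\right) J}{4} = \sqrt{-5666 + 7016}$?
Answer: $\frac{3502887173459}{2889148139052} + \frac{241659645 \sqrt{6}}{34394620703} \approx 1.2296$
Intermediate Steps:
$J = - 60 \sqrt{6}$ ($J = - 4 \sqrt{-5666 + 7016} = - 4 \sqrt{1350} = - 4 \cdot 15 \sqrt{6} = - 60 \sqrt{6} \approx -146.97$)
$Z = -49$ ($Z = \frac{1}{2} \left(-98\right) = -49$)
$o{\left(l,C \right)} = \frac{1}{-49 + l}$
$o{\left(133,-210 \right)} - \frac{-12306 + \frac{11850}{15711}}{10252 + J} = \frac{1}{-49 + 133} - \frac{-12306 + \frac{11850}{15711}}{10252 - 60 \sqrt{6}} = \frac{1}{84} - \frac{-12306 + 11850 \cdot \frac{1}{15711}}{10252 - 60 \sqrt{6}} = \frac{1}{84} - \frac{-12306 + \frac{3950}{5237}}{10252 - 60 \sqrt{6}} = \frac{1}{84} - - \frac{64442572}{5237 \left(10252 - 60 \sqrt{6}\right)} = \frac{1}{84} + \frac{64442572}{5237 \left(10252 - 60 \sqrt{6}\right)}$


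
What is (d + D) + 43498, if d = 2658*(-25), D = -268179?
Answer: -291131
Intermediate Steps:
d = -66450
(d + D) + 43498 = (-66450 - 268179) + 43498 = -334629 + 43498 = -291131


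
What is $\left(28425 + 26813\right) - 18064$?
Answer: $37174$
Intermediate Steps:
$\left(28425 + 26813\right) - 18064 = 55238 - 18064 = 37174$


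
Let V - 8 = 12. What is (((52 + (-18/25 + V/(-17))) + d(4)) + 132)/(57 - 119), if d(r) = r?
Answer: -39547/13175 ≈ -3.0017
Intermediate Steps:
V = 20 (V = 8 + 12 = 20)
(((52 + (-18/25 + V/(-17))) + d(4)) + 132)/(57 - 119) = (((52 + (-18/25 + 20/(-17))) + 4) + 132)/(57 - 119) = (((52 + (-18*1/25 + 20*(-1/17))) + 4) + 132)/(-62) = -(((52 + (-18/25 - 20/17)) + 4) + 132)/62 = -(((52 - 806/425) + 4) + 132)/62 = -((21294/425 + 4) + 132)/62 = -(22994/425 + 132)/62 = -1/62*79094/425 = -39547/13175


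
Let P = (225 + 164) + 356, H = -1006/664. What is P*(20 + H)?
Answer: 4572065/332 ≈ 13771.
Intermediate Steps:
H = -503/332 (H = -1006*1/664 = -503/332 ≈ -1.5151)
P = 745 (P = 389 + 356 = 745)
P*(20 + H) = 745*(20 - 503/332) = 745*(6137/332) = 4572065/332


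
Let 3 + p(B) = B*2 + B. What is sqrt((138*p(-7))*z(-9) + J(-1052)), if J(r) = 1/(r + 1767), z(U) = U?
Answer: sqrt(15238595515)/715 ≈ 172.65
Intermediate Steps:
J(r) = 1/(1767 + r)
p(B) = -3 + 3*B (p(B) = -3 + (B*2 + B) = -3 + (2*B + B) = -3 + 3*B)
sqrt((138*p(-7))*z(-9) + J(-1052)) = sqrt((138*(-3 + 3*(-7)))*(-9) + 1/(1767 - 1052)) = sqrt((138*(-3 - 21))*(-9) + 1/715) = sqrt((138*(-24))*(-9) + 1/715) = sqrt(-3312*(-9) + 1/715) = sqrt(29808 + 1/715) = sqrt(21312721/715) = sqrt(15238595515)/715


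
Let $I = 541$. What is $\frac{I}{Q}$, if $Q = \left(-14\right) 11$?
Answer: $- \frac{541}{154} \approx -3.513$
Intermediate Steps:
$Q = -154$
$\frac{I}{Q} = \frac{541}{-154} = 541 \left(- \frac{1}{154}\right) = - \frac{541}{154}$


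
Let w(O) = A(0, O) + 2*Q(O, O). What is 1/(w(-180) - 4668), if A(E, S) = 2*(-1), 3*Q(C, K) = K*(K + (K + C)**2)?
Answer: -1/15535070 ≈ -6.4371e-8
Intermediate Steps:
Q(C, K) = K*(K + (C + K)**2)/3 (Q(C, K) = (K*(K + (K + C)**2))/3 = (K*(K + (C + K)**2))/3 = K*(K + (C + K)**2)/3)
A(E, S) = -2
w(O) = -2 + 2*O*(O + 4*O**2)/3 (w(O) = -2 + 2*(O*(O + (O + O)**2)/3) = -2 + 2*(O*(O + (2*O)**2)/3) = -2 + 2*(O*(O + 4*O**2)/3) = -2 + 2*O*(O + 4*O**2)/3)
1/(w(-180) - 4668) = 1/((-2 + (2/3)*(-180)**2*(1 + 4*(-180))) - 4668) = 1/((-2 + (2/3)*32400*(1 - 720)) - 4668) = 1/((-2 + (2/3)*32400*(-719)) - 4668) = 1/((-2 - 15530400) - 4668) = 1/(-15530402 - 4668) = 1/(-15535070) = -1/15535070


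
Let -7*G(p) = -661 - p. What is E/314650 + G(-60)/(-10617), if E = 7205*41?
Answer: 88837141/95446830 ≈ 0.93075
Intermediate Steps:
E = 295405
G(p) = 661/7 + p/7 (G(p) = -(-661 - p)/7 = 661/7 + p/7)
E/314650 + G(-60)/(-10617) = 295405/314650 + (661/7 + (1/7)*(-60))/(-10617) = 295405*(1/314650) + (661/7 - 60/7)*(-1/10617) = 59081/62930 + (601/7)*(-1/10617) = 59081/62930 - 601/74319 = 88837141/95446830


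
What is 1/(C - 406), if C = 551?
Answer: 1/145 ≈ 0.0068966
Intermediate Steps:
1/(C - 406) = 1/(551 - 406) = 1/145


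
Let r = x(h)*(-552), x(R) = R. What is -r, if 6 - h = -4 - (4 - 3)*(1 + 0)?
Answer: 6072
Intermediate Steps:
h = 11 (h = 6 - (-4 - (4 - 3)*(1 + 0)) = 6 - (-4 - 1) = 6 - 1*(-5) = 6 + 5 = 11)
r = -6072 (r = 11*(-552) = -6072)
-r = -1*(-6072) = 6072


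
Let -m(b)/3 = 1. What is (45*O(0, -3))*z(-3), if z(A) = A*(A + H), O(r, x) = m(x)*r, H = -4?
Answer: 0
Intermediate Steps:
m(b) = -3 (m(b) = -3*1 = -3)
O(r, x) = -3*r
z(A) = A*(-4 + A) (z(A) = A*(A - 4) = A*(-4 + A))
(45*O(0, -3))*z(-3) = (45*(-3*0))*(-3*(-4 - 3)) = (45*0)*(-3*(-7)) = 0*21 = 0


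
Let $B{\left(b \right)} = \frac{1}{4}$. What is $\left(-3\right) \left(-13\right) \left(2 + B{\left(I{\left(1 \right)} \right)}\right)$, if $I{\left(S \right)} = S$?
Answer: $\frac{351}{4} \approx 87.75$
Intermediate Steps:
$B{\left(b \right)} = \frac{1}{4}$
$\left(-3\right) \left(-13\right) \left(2 + B{\left(I{\left(1 \right)} \right)}\right) = \left(-3\right) \left(-13\right) \left(2 + \frac{1}{4}\right) = 39 \cdot \frac{9}{4} = \frac{351}{4}$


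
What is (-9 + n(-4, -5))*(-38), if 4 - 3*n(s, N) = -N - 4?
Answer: 304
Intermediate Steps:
n(s, N) = 8/3 + N/3 (n(s, N) = 4/3 - (-N - 4)/3 = 4/3 - (-4 - N)/3 = 4/3 + (4/3 + N/3) = 8/3 + N/3)
(-9 + n(-4, -5))*(-38) = (-9 + (8/3 + (⅓)*(-5)))*(-38) = (-9 + (8/3 - 5/3))*(-38) = (-9 + 1)*(-38) = -8*(-38) = 304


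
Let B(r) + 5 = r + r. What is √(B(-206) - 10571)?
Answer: 2*I*√2747 ≈ 104.82*I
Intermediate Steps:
B(r) = -5 + 2*r (B(r) = -5 + (r + r) = -5 + 2*r)
√(B(-206) - 10571) = √((-5 + 2*(-206)) - 10571) = √((-5 - 412) - 10571) = √(-417 - 10571) = √(-10988) = 2*I*√2747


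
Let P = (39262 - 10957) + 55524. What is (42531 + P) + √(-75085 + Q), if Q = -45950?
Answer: 126360 + I*√121035 ≈ 1.2636e+5 + 347.9*I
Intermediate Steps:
P = 83829 (P = 28305 + 55524 = 83829)
(42531 + P) + √(-75085 + Q) = (42531 + 83829) + √(-75085 - 45950) = 126360 + √(-121035) = 126360 + I*√121035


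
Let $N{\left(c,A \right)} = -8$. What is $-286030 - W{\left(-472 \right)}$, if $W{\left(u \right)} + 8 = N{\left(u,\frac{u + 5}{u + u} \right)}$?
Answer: $-286014$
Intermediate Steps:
$W{\left(u \right)} = -16$ ($W{\left(u \right)} = -8 - 8 = -16$)
$-286030 - W{\left(-472 \right)} = -286030 - -16 = -286030 + 16 = -286014$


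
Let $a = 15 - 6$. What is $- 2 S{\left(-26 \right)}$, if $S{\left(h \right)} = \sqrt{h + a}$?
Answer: $- 2 i \sqrt{17} \approx - 8.2462 i$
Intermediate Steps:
$a = 9$ ($a = 15 - 6 = 9$)
$S{\left(h \right)} = \sqrt{9 + h}$ ($S{\left(h \right)} = \sqrt{h + 9} = \sqrt{9 + h}$)
$- 2 S{\left(-26 \right)} = - 2 \sqrt{9 - 26} = - 2 \sqrt{-17} = - 2 i \sqrt{17}$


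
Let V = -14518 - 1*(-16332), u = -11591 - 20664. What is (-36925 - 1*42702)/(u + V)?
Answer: 79627/30441 ≈ 2.6158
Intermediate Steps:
u = -32255
V = 1814 (V = -14518 + 16332 = 1814)
(-36925 - 1*42702)/(u + V) = (-36925 - 1*42702)/(-32255 + 1814) = (-36925 - 42702)/(-30441) = -79627*(-1/30441) = 79627/30441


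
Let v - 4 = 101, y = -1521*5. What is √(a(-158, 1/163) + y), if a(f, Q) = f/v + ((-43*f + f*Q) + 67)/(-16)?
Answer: I*√37659412802235/68460 ≈ 89.64*I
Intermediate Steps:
y = -7605
v = 105 (v = 4 + 101 = 105)
a(f, Q) = -67/16 + 4531*f/1680 - Q*f/16 (a(f, Q) = f/105 + ((-43*f + f*Q) + 67)/(-16) = f*(1/105) + ((-43*f + Q*f) + 67)*(-1/16) = f/105 + (67 - 43*f + Q*f)*(-1/16) = f/105 + (-67/16 + 43*f/16 - Q*f/16) = -67/16 + 4531*f/1680 - Q*f/16)
√(a(-158, 1/163) + y) = √((-67/16 + (4531/1680)*(-158) - 1/16*(-158)/163) - 7605) = √((-67/16 - 357949/840 - 1/16*1/163*(-158)) - 7605) = √((-67/16 - 357949/840 + 79/1304) - 7605) = √(-117821489/273840 - 7605) = √(-2200374689/273840) = I*√37659412802235/68460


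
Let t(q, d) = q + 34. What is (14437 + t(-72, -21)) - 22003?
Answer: -7604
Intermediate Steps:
t(q, d) = 34 + q
(14437 + t(-72, -21)) - 22003 = (14437 + (34 - 72)) - 22003 = (14437 - 38) - 22003 = 14399 - 22003 = -7604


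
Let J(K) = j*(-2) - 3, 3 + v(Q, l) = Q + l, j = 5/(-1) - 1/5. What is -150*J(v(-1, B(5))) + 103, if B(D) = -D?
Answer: -1007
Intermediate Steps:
j = -26/5 (j = 5*(-1) - 1*⅕ = -5 - ⅕ = -26/5 ≈ -5.2000)
v(Q, l) = -3 + Q + l (v(Q, l) = -3 + (Q + l) = -3 + Q + l)
J(K) = 37/5 (J(K) = -26/5*(-2) - 3 = 52/5 - 3 = 37/5)
-150*J(v(-1, B(5))) + 103 = -150*37/5 + 103 = -1110 + 103 = -1007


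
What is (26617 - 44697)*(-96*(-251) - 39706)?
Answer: 282228800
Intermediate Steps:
(26617 - 44697)*(-96*(-251) - 39706) = -18080*(24096 - 39706) = -18080*(-15610) = 282228800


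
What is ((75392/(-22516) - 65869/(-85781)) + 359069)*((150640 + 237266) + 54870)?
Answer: 76768175134324099344/482861249 ≈ 1.5899e+11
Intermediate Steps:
((75392/(-22516) - 65869/(-85781)) + 359069)*((150640 + 237266) + 54870) = ((75392*(-1/22516) - 65869*(-1/85781)) + 359069)*(387906 + 54870) = ((-18848/5629 + 65869/85781) + 359069)*442776 = (-1246023687/482861249 + 359069)*442776 = (173379259793494/482861249)*442776 = 76768175134324099344/482861249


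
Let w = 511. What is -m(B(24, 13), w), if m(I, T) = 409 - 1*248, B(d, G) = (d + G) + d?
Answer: -161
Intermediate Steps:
B(d, G) = G + 2*d (B(d, G) = (G + d) + d = G + 2*d)
m(I, T) = 161 (m(I, T) = 409 - 248 = 161)
-m(B(24, 13), w) = -1*161 = -161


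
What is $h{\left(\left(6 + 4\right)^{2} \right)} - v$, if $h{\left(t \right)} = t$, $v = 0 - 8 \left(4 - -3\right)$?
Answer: $156$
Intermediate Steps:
$v = -56$ ($v = 0 - 8 \left(4 + 3\right) = 0 - 56 = -56$)
$h{\left(\left(6 + 4\right)^{2} \right)} - v = \left(6 + 4\right)^{2} - -56 = 10^{2} + 56 = 100 + 56 = 156$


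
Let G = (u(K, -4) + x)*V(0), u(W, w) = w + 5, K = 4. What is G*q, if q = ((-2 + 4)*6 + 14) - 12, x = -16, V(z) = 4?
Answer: -840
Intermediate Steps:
u(W, w) = 5 + w
G = -60 (G = ((5 - 4) - 16)*4 = (1 - 16)*4 = -15*4 = -60)
q = 14 (q = (2*6 + 14) - 12 = (12 + 14) - 12 = 26 - 12 = 14)
G*q = -60*14 = -840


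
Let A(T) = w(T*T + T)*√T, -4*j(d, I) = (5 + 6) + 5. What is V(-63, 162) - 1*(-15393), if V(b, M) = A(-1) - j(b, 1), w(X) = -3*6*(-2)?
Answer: 15397 + 36*I ≈ 15397.0 + 36.0*I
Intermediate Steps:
j(d, I) = -4 (j(d, I) = -((5 + 6) + 5)/4 = -(11 + 5)/4 = -¼*16 = -4)
w(X) = 36 (w(X) = -18*(-2) = 36)
A(T) = 36*√T
V(b, M) = 4 + 36*I (V(b, M) = 36*√(-1) - 1*(-4) = 36*I + 4 = 4 + 36*I)
V(-63, 162) - 1*(-15393) = (4 + 36*I) - 1*(-15393) = (4 + 36*I) + 15393 = 15397 + 36*I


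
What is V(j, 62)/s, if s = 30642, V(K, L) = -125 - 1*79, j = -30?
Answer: -34/5107 ≈ -0.0066575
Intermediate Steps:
V(K, L) = -204 (V(K, L) = -125 - 79 = -204)
V(j, 62)/s = -204/30642 = -204*1/30642 = -34/5107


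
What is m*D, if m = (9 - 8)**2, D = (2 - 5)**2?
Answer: 9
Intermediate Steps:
D = 9 (D = (-3)**2 = 9)
m = 1 (m = 1**2 = 1)
m*D = 1*9 = 9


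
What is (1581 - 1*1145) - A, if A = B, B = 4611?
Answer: -4175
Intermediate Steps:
A = 4611
(1581 - 1*1145) - A = (1581 - 1*1145) - 1*4611 = (1581 - 1145) - 4611 = 436 - 4611 = -4175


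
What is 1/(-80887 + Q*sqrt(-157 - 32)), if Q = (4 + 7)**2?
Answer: -80887/6545473918 - 363*I*sqrt(21)/6545473918 ≈ -1.2358e-5 - 2.5414e-7*I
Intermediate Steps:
Q = 121 (Q = 11**2 = 121)
1/(-80887 + Q*sqrt(-157 - 32)) = 1/(-80887 + 121*sqrt(-157 - 32)) = 1/(-80887 + 121*sqrt(-189)) = 1/(-80887 + 121*(3*I*sqrt(21))) = 1/(-80887 + 363*I*sqrt(21))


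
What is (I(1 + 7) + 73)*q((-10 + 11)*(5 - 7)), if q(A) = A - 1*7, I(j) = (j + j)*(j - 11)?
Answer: -225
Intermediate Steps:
I(j) = 2*j*(-11 + j) (I(j) = (2*j)*(-11 + j) = 2*j*(-11 + j))
q(A) = -7 + A (q(A) = A - 7 = -7 + A)
(I(1 + 7) + 73)*q((-10 + 11)*(5 - 7)) = (2*(1 + 7)*(-11 + (1 + 7)) + 73)*(-7 + (-10 + 11)*(5 - 7)) = (2*8*(-11 + 8) + 73)*(-7 + 1*(-2)) = (2*8*(-3) + 73)*(-7 - 2) = (-48 + 73)*(-9) = 25*(-9) = -225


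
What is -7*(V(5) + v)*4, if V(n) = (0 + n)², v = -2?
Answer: -644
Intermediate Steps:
V(n) = n²
-7*(V(5) + v)*4 = -7*(5² - 2)*4 = -7*(25 - 2)*4 = -161*4 = -7*92 = -644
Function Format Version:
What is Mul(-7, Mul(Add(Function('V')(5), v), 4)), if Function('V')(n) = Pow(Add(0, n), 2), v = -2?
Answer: -644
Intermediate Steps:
Function('V')(n) = Pow(n, 2)
Mul(-7, Mul(Add(Function('V')(5), v), 4)) = Mul(-7, Mul(Add(Pow(5, 2), -2), 4)) = Mul(-7, Mul(Add(25, -2), 4)) = Mul(-7, Mul(23, 4)) = Mul(-7, 92) = -644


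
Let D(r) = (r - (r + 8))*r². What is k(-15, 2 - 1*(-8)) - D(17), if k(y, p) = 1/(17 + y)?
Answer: 4625/2 ≈ 2312.5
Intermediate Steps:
D(r) = -8*r² (D(r) = (r - (8 + r))*r² = (r + (-8 - r))*r² = -8*r²)
k(-15, 2 - 1*(-8)) - D(17) = 1/(17 - 15) - (-8)*17² = 1/2 - (-8)*289 = ½ - 1*(-2312) = ½ + 2312 = 4625/2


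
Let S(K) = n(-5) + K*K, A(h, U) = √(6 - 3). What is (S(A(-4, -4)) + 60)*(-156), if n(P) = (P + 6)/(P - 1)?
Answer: -9802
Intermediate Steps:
A(h, U) = √3
n(P) = (6 + P)/(-1 + P)
S(K) = -⅙ + K² (S(K) = (6 - 5)/(-1 - 5) + K*K = 1/(-6) + K² = -⅙*1 + K² = -⅙ + K²)
(S(A(-4, -4)) + 60)*(-156) = ((-⅙ + (√3)²) + 60)*(-156) = ((-⅙ + 3) + 60)*(-156) = (17/6 + 60)*(-156) = (377/6)*(-156) = -9802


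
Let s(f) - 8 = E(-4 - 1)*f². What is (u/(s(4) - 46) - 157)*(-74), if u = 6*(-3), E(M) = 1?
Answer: 127132/11 ≈ 11557.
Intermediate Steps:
u = -18
s(f) = 8 + f² (s(f) = 8 + 1*f² = 8 + f²)
(u/(s(4) - 46) - 157)*(-74) = (-18/((8 + 4²) - 46) - 157)*(-74) = (-18/((8 + 16) - 46) - 157)*(-74) = (-18/(24 - 46) - 157)*(-74) = (-18/(-22) - 157)*(-74) = (-1/22*(-18) - 157)*(-74) = (9/11 - 157)*(-74) = -1718/11*(-74) = 127132/11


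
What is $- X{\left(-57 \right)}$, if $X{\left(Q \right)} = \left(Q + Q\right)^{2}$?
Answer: $-12996$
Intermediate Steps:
$X{\left(Q \right)} = 4 Q^{2}$ ($X{\left(Q \right)} = \left(2 Q\right)^{2} = 4 Q^{2}$)
$- X{\left(-57 \right)} = - 4 \left(-57\right)^{2} = - 4 \cdot 3249 = \left(-1\right) 12996 = -12996$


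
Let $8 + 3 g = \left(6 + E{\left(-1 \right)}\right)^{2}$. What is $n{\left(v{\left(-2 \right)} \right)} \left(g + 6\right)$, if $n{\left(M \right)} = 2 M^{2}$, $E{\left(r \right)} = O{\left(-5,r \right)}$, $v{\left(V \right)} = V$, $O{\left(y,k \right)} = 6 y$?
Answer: $\frac{4688}{3} \approx 1562.7$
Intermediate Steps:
$E{\left(r \right)} = -30$ ($E{\left(r \right)} = 6 \left(-5\right) = -30$)
$g = \frac{568}{3}$ ($g = - \frac{8}{3} + \frac{\left(6 - 30\right)^{2}}{3} = - \frac{8}{3} + \frac{\left(-24\right)^{2}}{3} = - \frac{8}{3} + \frac{1}{3} \cdot 576 = - \frac{8}{3} + 192 = \frac{568}{3} \approx 189.33$)
$n{\left(v{\left(-2 \right)} \right)} \left(g + 6\right) = 2 \left(-2\right)^{2} \left(\frac{568}{3} + 6\right) = 2 \cdot 4 \cdot \frac{586}{3} = 8 \cdot \frac{586}{3} = \frac{4688}{3}$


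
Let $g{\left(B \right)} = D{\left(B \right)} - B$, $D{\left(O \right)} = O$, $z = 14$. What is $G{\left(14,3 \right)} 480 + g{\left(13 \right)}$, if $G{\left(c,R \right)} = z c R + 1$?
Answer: $282720$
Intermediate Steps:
$g{\left(B \right)} = 0$ ($g{\left(B \right)} = B - B = 0$)
$G{\left(c,R \right)} = 1 + 14 R c$ ($G{\left(c,R \right)} = 14 c R + 1 = 14 R c + 1 = 1 + 14 R c$)
$G{\left(14,3 \right)} 480 + g{\left(13 \right)} = \left(1 + 14 \cdot 3 \cdot 14\right) 480 + 0 = \left(1 + 588\right) 480 + 0 = 589 \cdot 480 + 0 = 282720 + 0 = 282720$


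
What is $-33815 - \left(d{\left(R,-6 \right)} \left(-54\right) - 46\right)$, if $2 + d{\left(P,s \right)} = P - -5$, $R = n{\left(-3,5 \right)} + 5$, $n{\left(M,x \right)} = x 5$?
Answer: $-31987$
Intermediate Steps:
$n{\left(M,x \right)} = 5 x$
$R = 30$ ($R = 5 \cdot 5 + 5 = 25 + 5 = 30$)
$d{\left(P,s \right)} = 3 + P$ ($d{\left(P,s \right)} = -2 + \left(P - -5\right) = -2 + \left(P + 5\right) = -2 + \left(5 + P\right) = 3 + P$)
$-33815 - \left(d{\left(R,-6 \right)} \left(-54\right) - 46\right) = -33815 - \left(\left(3 + 30\right) \left(-54\right) - 46\right) = -33815 - \left(33 \left(-54\right) - 46\right) = -33815 - \left(-1782 - 46\right) = -33815 - -1828 = -33815 + 1828 = -31987$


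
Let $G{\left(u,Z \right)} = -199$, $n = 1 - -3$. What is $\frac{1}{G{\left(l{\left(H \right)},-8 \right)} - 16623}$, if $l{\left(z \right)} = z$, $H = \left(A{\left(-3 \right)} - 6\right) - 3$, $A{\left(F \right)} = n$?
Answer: $- \frac{1}{16822} \approx -5.9446 \cdot 10^{-5}$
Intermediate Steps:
$n = 4$ ($n = 1 + 3 = 4$)
$A{\left(F \right)} = 4$
$H = -5$ ($H = \left(4 - 6\right) - 3 = -2 - 3 = -5$)
$\frac{1}{G{\left(l{\left(H \right)},-8 \right)} - 16623} = \frac{1}{-199 - 16623} = \frac{1}{-16822} = - \frac{1}{16822}$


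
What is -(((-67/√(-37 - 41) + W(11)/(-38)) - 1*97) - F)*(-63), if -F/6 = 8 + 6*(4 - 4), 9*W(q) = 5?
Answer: -117341/38 + 1407*I*√78/26 ≈ -3087.9 + 477.93*I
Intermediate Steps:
W(q) = 5/9 (W(q) = (⅑)*5 = 5/9)
F = -48 (F = -6*(8 + 6*(4 - 4)) = -6*(8 + 6*0) = -6*(8 + 0) = -6*8 = -48)
-(((-67/√(-37 - 41) + W(11)/(-38)) - 1*97) - F)*(-63) = -(((-67/√(-37 - 41) + (5/9)/(-38)) - 1*97) - 1*(-48))*(-63) = -(((-67*(-I*√78/78) + (5/9)*(-1/38)) - 97) + 48)*(-63) = -(((-67*(-I*√78/78) - 5/342) - 97) + 48)*(-63) = -(((-(-67)*I*√78/78 - 5/342) - 97) + 48)*(-63) = -(((67*I*√78/78 - 5/342) - 97) + 48)*(-63) = -(((-5/342 + 67*I*√78/78) - 97) + 48)*(-63) = -((-33179/342 + 67*I*√78/78) + 48)*(-63) = -(-16763/342 + 67*I*√78/78)*(-63) = (16763/342 - 67*I*√78/78)*(-63) = -117341/38 + 1407*I*√78/26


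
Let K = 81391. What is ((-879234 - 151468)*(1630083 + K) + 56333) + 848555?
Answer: -1764018769860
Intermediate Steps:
((-879234 - 151468)*(1630083 + K) + 56333) + 848555 = ((-879234 - 151468)*(1630083 + 81391) + 56333) + 848555 = (-1030702*1711474 + 56333) + 848555 = (-1764019674748 + 56333) + 848555 = -1764019618415 + 848555 = -1764018769860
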